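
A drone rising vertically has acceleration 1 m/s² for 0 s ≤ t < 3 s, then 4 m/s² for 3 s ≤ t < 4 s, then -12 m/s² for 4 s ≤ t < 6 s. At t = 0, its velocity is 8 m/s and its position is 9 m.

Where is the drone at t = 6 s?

On each constant-a segment, Δv = aΔt and Δx = v₀Δt + ½aΔt²; chain segment to segment.
0–3 s: v starts 8 m/s; Δx = 8·3 + ½·1·3² = 28.5 m; v ends 11 m/s.
3–4 s: v starts 11 m/s; Δx = 11·1 + ½·4·1² = 13 m; v ends 15 m/s.
4–6 s: v starts 15 m/s; Δx = 15·2 + ½·-12·2² = 6 m; v ends -9 m/s.
x(6) = 9 + Σ Δx = 56.5 m.

56.5 m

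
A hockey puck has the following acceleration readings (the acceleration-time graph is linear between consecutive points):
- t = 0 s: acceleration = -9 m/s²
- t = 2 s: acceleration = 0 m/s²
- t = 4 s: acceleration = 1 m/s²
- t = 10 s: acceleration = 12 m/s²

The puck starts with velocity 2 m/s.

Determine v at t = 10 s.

Δv equals the area under the a-t graph; then v = v₀ + Δv.
0–2 s: ½(-9 + 0)(2) = -9 m/s
2–4 s: ½(0 + 1)(2) = 1 m/s
4–10 s: ½(1 + 12)(6) = 39 m/s
Δv = 31 m/s, so v(10) = 2 + (31) = 33 m/s.

33 m/s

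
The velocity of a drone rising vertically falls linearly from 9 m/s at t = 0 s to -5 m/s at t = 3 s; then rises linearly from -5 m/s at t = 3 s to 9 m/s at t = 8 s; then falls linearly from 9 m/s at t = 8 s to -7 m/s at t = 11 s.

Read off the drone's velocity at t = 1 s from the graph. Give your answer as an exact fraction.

13/3 m/s

On 0–3 s the graph is linear from 9 to -5 m/s: v(1) = 9 + (-5 − 9)·(1 − 0)/(3 − 0) = 13/3 m/s.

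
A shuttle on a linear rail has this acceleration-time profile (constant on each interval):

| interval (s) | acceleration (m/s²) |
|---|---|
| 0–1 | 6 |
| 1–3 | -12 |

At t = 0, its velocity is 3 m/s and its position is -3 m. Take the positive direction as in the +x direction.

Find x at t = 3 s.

-3 m

On each constant-a segment, Δv = aΔt and Δx = v₀Δt + ½aΔt²; chain segment to segment.
0–1 s: v starts 3 m/s; Δx = 3·1 + ½·6·1² = 6 m; v ends 9 m/s.
1–3 s: v starts 9 m/s; Δx = 9·2 + ½·-12·2² = -6 m; v ends -15 m/s.
x(3) = -3 + Σ Δx = -3 m.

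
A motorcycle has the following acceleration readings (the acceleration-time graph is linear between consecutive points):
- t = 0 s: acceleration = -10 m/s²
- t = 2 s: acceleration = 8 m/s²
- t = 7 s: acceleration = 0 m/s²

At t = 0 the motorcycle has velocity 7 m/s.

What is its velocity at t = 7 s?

Δv equals the area under the a-t graph; then v = v₀ + Δv.
0–2 s: ½(-10 + 8)(2) = -2 m/s
2–7 s: ½(8 + 0)(5) = 20 m/s
Δv = 18 m/s, so v(7) = 7 + (18) = 25 m/s.

25 m/s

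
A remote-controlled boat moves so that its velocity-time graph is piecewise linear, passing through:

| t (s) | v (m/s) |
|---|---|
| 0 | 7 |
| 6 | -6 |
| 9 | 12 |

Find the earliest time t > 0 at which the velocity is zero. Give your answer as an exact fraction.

v changes sign on 0–6 s (from 7 to -6); the graph is linear there, so v = 0 at t = 0 + (-7)·(6 − 0)/(-6 − 7) = 42/13 s.

t = 42/13 s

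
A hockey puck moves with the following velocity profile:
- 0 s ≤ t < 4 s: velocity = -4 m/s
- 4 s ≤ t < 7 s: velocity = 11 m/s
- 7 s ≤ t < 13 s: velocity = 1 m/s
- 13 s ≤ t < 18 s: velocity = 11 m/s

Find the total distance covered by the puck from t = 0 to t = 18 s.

Total distance travelled is ∫|v| dt — sum the magnitudes of each area piece.
0–4 s: |-4| × 4 = 16 m
4–7 s: |11| × 3 = 33 m
7–13 s: |1| × 6 = 6 m
13–18 s: |11| × 5 = 55 m
Total distance = 110 m

110 m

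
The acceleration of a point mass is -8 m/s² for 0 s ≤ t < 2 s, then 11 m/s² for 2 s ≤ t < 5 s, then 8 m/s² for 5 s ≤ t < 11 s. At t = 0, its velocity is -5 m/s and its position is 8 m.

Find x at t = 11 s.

184.5 m

On each constant-a segment, Δv = aΔt and Δx = v₀Δt + ½aΔt²; chain segment to segment.
0–2 s: v starts -5 m/s; Δx = -5·2 + ½·-8·2² = -26 m; v ends -21 m/s.
2–5 s: v starts -21 m/s; Δx = -21·3 + ½·11·3² = -13.5 m; v ends 12 m/s.
5–11 s: v starts 12 m/s; Δx = 12·6 + ½·8·6² = 216 m; v ends 60 m/s.
x(11) = 8 + Σ Δx = 184.5 m.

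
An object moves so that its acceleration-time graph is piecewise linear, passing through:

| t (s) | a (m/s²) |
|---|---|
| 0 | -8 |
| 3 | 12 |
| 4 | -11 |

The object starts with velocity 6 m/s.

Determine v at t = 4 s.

12.5 m/s

Δv equals the area under the a-t graph; then v = v₀ + Δv.
0–3 s: ½(-8 + 12)(3) = 6 m/s
3–4 s: ½(12 + -11)(1) = 0.5 m/s
Δv = 6.5 m/s, so v(4) = 6 + (6.5) = 12.5 m/s.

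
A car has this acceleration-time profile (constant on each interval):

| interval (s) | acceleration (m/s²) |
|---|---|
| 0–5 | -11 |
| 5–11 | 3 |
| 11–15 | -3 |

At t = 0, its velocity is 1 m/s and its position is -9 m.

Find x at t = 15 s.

-579.5 m

On each constant-a segment, Δv = aΔt and Δx = v₀Δt + ½aΔt²; chain segment to segment.
0–5 s: v starts 1 m/s; Δx = 1·5 + ½·-11·5² = -132.5 m; v ends -54 m/s.
5–11 s: v starts -54 m/s; Δx = -54·6 + ½·3·6² = -270 m; v ends -36 m/s.
11–15 s: v starts -36 m/s; Δx = -36·4 + ½·-3·4² = -168 m; v ends -48 m/s.
x(15) = -9 + Σ Δx = -579.5 m.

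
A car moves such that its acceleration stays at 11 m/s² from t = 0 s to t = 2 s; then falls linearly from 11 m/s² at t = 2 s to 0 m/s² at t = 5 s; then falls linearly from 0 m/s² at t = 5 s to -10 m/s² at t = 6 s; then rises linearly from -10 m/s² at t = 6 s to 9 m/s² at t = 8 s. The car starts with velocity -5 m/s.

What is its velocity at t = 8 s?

27.5 m/s

Δv equals the area under the a-t graph; then v = v₀ + Δv.
0–2 s: 11 × 2 = 22 m/s
2–5 s: ½(11 + 0)(3) = 16.5 m/s
5–6 s: ½(0 + -10)(1) = -5 m/s
6–8 s: ½(-10 + 9)(2) = -1 m/s
Δv = 32.5 m/s, so v(8) = -5 + (32.5) = 27.5 m/s.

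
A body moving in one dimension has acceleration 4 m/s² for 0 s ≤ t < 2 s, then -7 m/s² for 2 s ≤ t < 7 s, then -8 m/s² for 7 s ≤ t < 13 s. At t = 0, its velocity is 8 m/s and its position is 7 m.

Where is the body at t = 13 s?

-234.5 m

On each constant-a segment, Δv = aΔt and Δx = v₀Δt + ½aΔt²; chain segment to segment.
0–2 s: v starts 8 m/s; Δx = 8·2 + ½·4·2² = 24 m; v ends 16 m/s.
2–7 s: v starts 16 m/s; Δx = 16·5 + ½·-7·5² = -7.5 m; v ends -19 m/s.
7–13 s: v starts -19 m/s; Δx = -19·6 + ½·-8·6² = -258 m; v ends -67 m/s.
x(13) = 7 + Σ Δx = -234.5 m.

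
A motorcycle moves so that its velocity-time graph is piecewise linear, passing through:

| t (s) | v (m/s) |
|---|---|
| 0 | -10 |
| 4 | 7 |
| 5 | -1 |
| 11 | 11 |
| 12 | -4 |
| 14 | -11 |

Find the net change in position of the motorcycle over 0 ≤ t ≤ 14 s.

Net displacement equals the area under the velocity-time graph (areas below the axis count negative).
0–4 s: ½(-10 + 7)(4) = -6 m
4–5 s: ½(7 + -1)(1) = 3 m
5–11 s: ½(-1 + 11)(6) = 30 m
11–12 s: ½(11 + -4)(1) = 3.5 m
12–14 s: ½(-4 + -11)(2) = -15 m
Net displacement = 15.5 m

15.5 m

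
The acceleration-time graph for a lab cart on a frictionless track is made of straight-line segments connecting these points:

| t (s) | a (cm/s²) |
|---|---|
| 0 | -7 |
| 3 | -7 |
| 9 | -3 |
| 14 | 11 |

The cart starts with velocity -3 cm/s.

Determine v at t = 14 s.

-34 cm/s

Δv equals the area under the a-t graph; then v = v₀ + Δv.
0–3 s: -7 × 3 = -21 cm/s
3–9 s: ½(-7 + -3)(6) = -30 cm/s
9–14 s: ½(-3 + 11)(5) = 20 cm/s
Δv = -31 cm/s, so v(14) = -3 + (-31) = -34 cm/s.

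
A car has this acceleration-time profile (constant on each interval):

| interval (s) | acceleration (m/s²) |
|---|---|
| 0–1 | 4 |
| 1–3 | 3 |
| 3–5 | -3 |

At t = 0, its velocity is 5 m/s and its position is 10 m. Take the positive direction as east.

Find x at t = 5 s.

On each constant-a segment, Δv = aΔt and Δx = v₀Δt + ½aΔt²; chain segment to segment.
0–1 s: v starts 5 m/s; Δx = 5·1 + ½·4·1² = 7 m; v ends 9 m/s.
1–3 s: v starts 9 m/s; Δx = 9·2 + ½·3·2² = 24 m; v ends 15 m/s.
3–5 s: v starts 15 m/s; Δx = 15·2 + ½·-3·2² = 24 m; v ends 9 m/s.
x(5) = 10 + Σ Δx = 65 m.

65 m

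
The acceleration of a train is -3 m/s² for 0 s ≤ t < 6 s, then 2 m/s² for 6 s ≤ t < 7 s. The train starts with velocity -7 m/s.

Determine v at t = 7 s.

-23 m/s

Δv equals the area under the a-t graph; then v = v₀ + Δv.
0–6 s: -3 × 6 = -18 m/s
6–7 s: 2 × 1 = 2 m/s
Δv = -16 m/s, so v(7) = -7 + (-16) = -23 m/s.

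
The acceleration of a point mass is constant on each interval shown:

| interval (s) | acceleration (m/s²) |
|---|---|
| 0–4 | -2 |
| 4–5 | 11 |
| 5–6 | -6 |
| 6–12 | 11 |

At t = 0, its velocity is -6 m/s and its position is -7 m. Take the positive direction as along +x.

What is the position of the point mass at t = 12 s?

On each constant-a segment, Δv = aΔt and Δx = v₀Δt + ½aΔt²; chain segment to segment.
0–4 s: v starts -6 m/s; Δx = -6·4 + ½·-2·4² = -40 m; v ends -14 m/s.
4–5 s: v starts -14 m/s; Δx = -14·1 + ½·11·1² = -8.5 m; v ends -3 m/s.
5–6 s: v starts -3 m/s; Δx = -3·1 + ½·-6·1² = -6 m; v ends -9 m/s.
6–12 s: v starts -9 m/s; Δx = -9·6 + ½·11·6² = 144 m; v ends 57 m/s.
x(12) = -7 + Σ Δx = 82.5 m.

82.5 m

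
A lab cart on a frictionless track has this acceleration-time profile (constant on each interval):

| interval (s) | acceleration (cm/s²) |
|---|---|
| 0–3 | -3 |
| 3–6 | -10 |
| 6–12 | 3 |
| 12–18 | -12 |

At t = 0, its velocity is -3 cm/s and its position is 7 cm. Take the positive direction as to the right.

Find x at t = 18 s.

-654.5 cm

On each constant-a segment, Δv = aΔt and Δx = v₀Δt + ½aΔt²; chain segment to segment.
0–3 s: v starts -3 cm/s; Δx = -3·3 + ½·-3·3² = -22.5 cm; v ends -12 cm/s.
3–6 s: v starts -12 cm/s; Δx = -12·3 + ½·-10·3² = -81 cm; v ends -42 cm/s.
6–12 s: v starts -42 cm/s; Δx = -42·6 + ½·3·6² = -198 cm; v ends -24 cm/s.
12–18 s: v starts -24 cm/s; Δx = -24·6 + ½·-12·6² = -360 cm; v ends -96 cm/s.
x(18) = 7 + Σ Δx = -654.5 cm.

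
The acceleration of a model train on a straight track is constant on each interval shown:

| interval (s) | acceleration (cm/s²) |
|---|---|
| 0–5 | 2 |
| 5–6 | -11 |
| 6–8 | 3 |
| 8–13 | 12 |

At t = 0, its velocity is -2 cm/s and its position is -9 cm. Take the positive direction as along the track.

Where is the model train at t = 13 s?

173.5 cm

On each constant-a segment, Δv = aΔt and Δx = v₀Δt + ½aΔt²; chain segment to segment.
0–5 s: v starts -2 cm/s; Δx = -2·5 + ½·2·5² = 15 cm; v ends 8 cm/s.
5–6 s: v starts 8 cm/s; Δx = 8·1 + ½·-11·1² = 2.5 cm; v ends -3 cm/s.
6–8 s: v starts -3 cm/s; Δx = -3·2 + ½·3·2² = 0 cm; v ends 3 cm/s.
8–13 s: v starts 3 cm/s; Δx = 3·5 + ½·12·5² = 165 cm; v ends 63 cm/s.
x(13) = -9 + Σ Δx = 173.5 cm.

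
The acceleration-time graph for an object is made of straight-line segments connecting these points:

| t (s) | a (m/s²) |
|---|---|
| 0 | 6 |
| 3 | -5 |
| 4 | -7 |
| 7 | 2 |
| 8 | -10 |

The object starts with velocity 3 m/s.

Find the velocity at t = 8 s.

-13 m/s

Δv equals the area under the a-t graph; then v = v₀ + Δv.
0–3 s: ½(6 + -5)(3) = 1.5 m/s
3–4 s: ½(-5 + -7)(1) = -6 m/s
4–7 s: ½(-7 + 2)(3) = -7.5 m/s
7–8 s: ½(2 + -10)(1) = -4 m/s
Δv = -16 m/s, so v(8) = 3 + (-16) = -13 m/s.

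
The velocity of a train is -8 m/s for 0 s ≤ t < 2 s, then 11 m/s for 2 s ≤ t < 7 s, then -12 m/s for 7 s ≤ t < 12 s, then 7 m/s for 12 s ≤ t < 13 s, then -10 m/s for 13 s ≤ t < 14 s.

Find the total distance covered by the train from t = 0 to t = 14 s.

148 m

Distance (not displacement) is the total path length: add the absolute areas under v-t.
0–2 s: |-8| × 2 = 16 m
2–7 s: |11| × 5 = 55 m
7–12 s: |-12| × 5 = 60 m
12–13 s: |7| × 1 = 7 m
13–14 s: |-10| × 1 = 10 m
Total distance = 148 m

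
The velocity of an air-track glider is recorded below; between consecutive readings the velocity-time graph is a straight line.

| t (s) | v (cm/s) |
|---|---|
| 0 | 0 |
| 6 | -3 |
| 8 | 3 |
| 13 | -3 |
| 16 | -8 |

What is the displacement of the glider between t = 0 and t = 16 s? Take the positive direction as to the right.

-25.5 cm

Net displacement equals the area under the velocity-time graph (areas below the axis count negative).
0–6 s: ½(0 + -3)(6) = -9 cm
6–8 s: ½(-3 + 3)(2) = 0 cm
8–13 s: ½(3 + -3)(5) = 0 cm
13–16 s: ½(-3 + -8)(3) = -16.5 cm
Net displacement = -25.5 cm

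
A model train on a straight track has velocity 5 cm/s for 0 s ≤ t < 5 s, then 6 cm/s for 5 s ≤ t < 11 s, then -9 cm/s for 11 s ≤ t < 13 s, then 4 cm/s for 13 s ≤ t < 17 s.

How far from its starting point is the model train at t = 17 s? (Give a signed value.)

59 cm

Net displacement equals the area under the velocity-time graph (areas below the axis count negative).
0–5 s: 5 × 5 = 25 cm
5–11 s: 6 × 6 = 36 cm
11–13 s: -9 × 2 = -18 cm
13–17 s: 4 × 4 = 16 cm
Net displacement = 59 cm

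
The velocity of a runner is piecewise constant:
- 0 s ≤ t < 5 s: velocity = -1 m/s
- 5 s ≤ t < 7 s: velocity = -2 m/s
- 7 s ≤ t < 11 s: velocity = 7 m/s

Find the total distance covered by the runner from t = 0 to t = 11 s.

37 m

Total distance travelled is ∫|v| dt — sum the magnitudes of each area piece.
0–5 s: |-1| × 5 = 5 m
5–7 s: |-2| × 2 = 4 m
7–11 s: |7| × 4 = 28 m
Total distance = 37 m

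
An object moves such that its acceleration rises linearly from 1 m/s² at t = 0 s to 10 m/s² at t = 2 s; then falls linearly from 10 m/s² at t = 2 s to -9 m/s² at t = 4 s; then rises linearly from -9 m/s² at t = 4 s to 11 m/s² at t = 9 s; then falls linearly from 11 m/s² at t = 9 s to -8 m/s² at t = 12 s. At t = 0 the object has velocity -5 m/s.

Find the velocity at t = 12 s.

16.5 m/s

Δv equals the area under the a-t graph; then v = v₀ + Δv.
0–2 s: ½(1 + 10)(2) = 11 m/s
2–4 s: ½(10 + -9)(2) = 1 m/s
4–9 s: ½(-9 + 11)(5) = 5 m/s
9–12 s: ½(11 + -8)(3) = 4.5 m/s
Δv = 21.5 m/s, so v(12) = -5 + (21.5) = 16.5 m/s.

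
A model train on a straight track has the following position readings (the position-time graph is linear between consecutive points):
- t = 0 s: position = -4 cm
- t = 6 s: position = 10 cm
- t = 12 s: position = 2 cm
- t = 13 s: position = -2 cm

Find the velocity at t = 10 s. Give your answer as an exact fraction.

Velocity is the slope of the x-t graph on 6–12 s: (2 − 10)/(12 − 6) = -4/3 cm/s.

-4/3 cm/s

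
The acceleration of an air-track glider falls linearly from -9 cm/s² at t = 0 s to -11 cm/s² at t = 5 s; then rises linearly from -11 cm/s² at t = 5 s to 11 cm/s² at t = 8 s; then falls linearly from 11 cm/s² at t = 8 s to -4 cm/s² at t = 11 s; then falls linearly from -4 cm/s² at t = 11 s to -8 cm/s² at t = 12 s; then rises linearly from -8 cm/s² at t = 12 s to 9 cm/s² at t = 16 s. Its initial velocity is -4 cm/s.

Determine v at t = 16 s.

-47.5 cm/s

Δv equals the area under the a-t graph; then v = v₀ + Δv.
0–5 s: ½(-9 + -11)(5) = -50 cm/s
5–8 s: ½(-11 + 11)(3) = 0 cm/s
8–11 s: ½(11 + -4)(3) = 10.5 cm/s
11–12 s: ½(-4 + -8)(1) = -6 cm/s
12–16 s: ½(-8 + 9)(4) = 2 cm/s
Δv = -43.5 cm/s, so v(16) = -4 + (-43.5) = -47.5 cm/s.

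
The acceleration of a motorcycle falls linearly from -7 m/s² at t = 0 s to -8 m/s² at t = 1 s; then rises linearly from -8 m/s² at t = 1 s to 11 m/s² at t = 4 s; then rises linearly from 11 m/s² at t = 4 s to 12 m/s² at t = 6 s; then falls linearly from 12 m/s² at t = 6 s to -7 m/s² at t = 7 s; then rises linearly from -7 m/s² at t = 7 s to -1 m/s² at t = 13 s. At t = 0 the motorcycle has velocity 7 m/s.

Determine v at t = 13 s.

Δv equals the area under the a-t graph; then v = v₀ + Δv.
0–1 s: ½(-7 + -8)(1) = -7.5 m/s
1–4 s: ½(-8 + 11)(3) = 4.5 m/s
4–6 s: ½(11 + 12)(2) = 23 m/s
6–7 s: ½(12 + -7)(1) = 2.5 m/s
7–13 s: ½(-7 + -1)(6) = -24 m/s
Δv = -1.5 m/s, so v(13) = 7 + (-1.5) = 5.5 m/s.

5.5 m/s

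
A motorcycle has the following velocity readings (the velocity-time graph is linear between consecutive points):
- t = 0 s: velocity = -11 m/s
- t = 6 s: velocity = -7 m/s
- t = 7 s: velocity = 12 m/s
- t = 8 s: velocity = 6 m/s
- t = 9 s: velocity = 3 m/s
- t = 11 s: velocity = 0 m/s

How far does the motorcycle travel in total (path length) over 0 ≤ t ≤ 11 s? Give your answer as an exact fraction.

1436/19 m

Distance (not displacement) is the total path length: add the absolute areas under v-t.
0–6 s: |½(-11 + -7)(6)| = 54 m
6–7 s: v = 0 at t = 121/19 s; triangle areas 49/38 + 72/19 = 193/38 m
7–8 s: |½(12 + 6)(1)| = 9 m
8–9 s: |½(6 + 3)(1)| = 4.5 m
9–11 s: |½(3 + 0)(2)| = 3 m
Total distance = 1436/19 m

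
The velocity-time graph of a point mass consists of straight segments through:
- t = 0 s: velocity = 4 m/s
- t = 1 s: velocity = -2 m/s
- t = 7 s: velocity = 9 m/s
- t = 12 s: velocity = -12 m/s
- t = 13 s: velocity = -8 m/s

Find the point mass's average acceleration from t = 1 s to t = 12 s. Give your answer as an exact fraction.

Average acceleration = Δv/Δt = (-12 − -2)/(12 − 1) = -10/11 m/s².

-10/11 m/s²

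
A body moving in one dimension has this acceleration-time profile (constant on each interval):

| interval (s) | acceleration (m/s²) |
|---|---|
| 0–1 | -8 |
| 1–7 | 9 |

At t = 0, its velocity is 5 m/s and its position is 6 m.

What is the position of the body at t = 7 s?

151 m

On each constant-a segment, Δv = aΔt and Δx = v₀Δt + ½aΔt²; chain segment to segment.
0–1 s: v starts 5 m/s; Δx = 5·1 + ½·-8·1² = 1 m; v ends -3 m/s.
1–7 s: v starts -3 m/s; Δx = -3·6 + ½·9·6² = 144 m; v ends 51 m/s.
x(7) = 6 + Σ Δx = 151 m.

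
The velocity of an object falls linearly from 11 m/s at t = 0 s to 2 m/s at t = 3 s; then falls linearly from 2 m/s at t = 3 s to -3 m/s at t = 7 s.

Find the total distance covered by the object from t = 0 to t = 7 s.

Distance (not displacement) is the total path length: add the absolute areas under v-t.
0–3 s: |½(11 + 2)(3)| = 19.5 m
3–7 s: v = 0 at t = 4.6 s; triangle areas 1.6 + 3.6 = 5.2 m
Total distance = 24.7 m

24.7 m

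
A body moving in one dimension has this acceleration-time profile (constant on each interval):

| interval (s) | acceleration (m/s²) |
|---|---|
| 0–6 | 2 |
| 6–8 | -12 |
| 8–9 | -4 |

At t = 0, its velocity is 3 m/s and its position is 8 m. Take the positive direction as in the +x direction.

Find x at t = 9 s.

57 m

On each constant-a segment, Δv = aΔt and Δx = v₀Δt + ½aΔt²; chain segment to segment.
0–6 s: v starts 3 m/s; Δx = 3·6 + ½·2·6² = 54 m; v ends 15 m/s.
6–8 s: v starts 15 m/s; Δx = 15·2 + ½·-12·2² = 6 m; v ends -9 m/s.
8–9 s: v starts -9 m/s; Δx = -9·1 + ½·-4·1² = -11 m; v ends -13 m/s.
x(9) = 8 + Σ Δx = 57 m.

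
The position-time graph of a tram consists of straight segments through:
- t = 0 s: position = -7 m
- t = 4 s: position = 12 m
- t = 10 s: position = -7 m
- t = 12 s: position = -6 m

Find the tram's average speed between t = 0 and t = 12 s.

Average speed = (total path length)/(elapsed time); on a piecewise-linear x-t graph the path length is Σ|Δx|.
0–4 s: |Δx| = |12 − -7| = 19 m
4–10 s: |Δx| = |-7 − 12| = 19 m
10–12 s: |Δx| = |-6 − -7| = 1 m
Total path = 39 m; average speed = 39/12 = 3.25 m/s.

3.25 m/s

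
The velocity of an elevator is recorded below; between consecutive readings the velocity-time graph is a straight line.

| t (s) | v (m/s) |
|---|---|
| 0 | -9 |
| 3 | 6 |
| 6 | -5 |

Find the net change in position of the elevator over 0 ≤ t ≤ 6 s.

Net displacement equals the area under the velocity-time graph (areas below the axis count negative).
0–3 s: ½(-9 + 6)(3) = -4.5 m
3–6 s: ½(6 + -5)(3) = 1.5 m
Net displacement = -3 m

-3 m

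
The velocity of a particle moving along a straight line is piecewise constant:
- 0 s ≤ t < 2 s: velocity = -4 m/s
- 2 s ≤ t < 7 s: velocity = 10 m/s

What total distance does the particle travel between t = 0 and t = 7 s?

Distance (not displacement) is the total path length: add the absolute areas under v-t.
0–2 s: |-4| × 2 = 8 m
2–7 s: |10| × 5 = 50 m
Total distance = 58 m

58 m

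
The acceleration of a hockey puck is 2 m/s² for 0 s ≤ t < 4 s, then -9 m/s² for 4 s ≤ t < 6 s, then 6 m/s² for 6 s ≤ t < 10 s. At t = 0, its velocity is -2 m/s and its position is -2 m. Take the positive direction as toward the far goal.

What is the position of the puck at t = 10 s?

0 m

On each constant-a segment, Δv = aΔt and Δx = v₀Δt + ½aΔt²; chain segment to segment.
0–4 s: v starts -2 m/s; Δx = -2·4 + ½·2·4² = 8 m; v ends 6 m/s.
4–6 s: v starts 6 m/s; Δx = 6·2 + ½·-9·2² = -6 m; v ends -12 m/s.
6–10 s: v starts -12 m/s; Δx = -12·4 + ½·6·4² = 0 m; v ends 12 m/s.
x(10) = -2 + Σ Δx = 0 m.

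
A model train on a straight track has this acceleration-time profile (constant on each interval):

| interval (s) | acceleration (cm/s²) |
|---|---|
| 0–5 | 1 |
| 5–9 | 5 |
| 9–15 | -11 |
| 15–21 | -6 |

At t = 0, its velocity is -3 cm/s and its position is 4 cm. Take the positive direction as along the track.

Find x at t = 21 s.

On each constant-a segment, Δv = aΔt and Δx = v₀Δt + ½aΔt²; chain segment to segment.
0–5 s: v starts -3 cm/s; Δx = -3·5 + ½·1·5² = -2.5 cm; v ends 2 cm/s.
5–9 s: v starts 2 cm/s; Δx = 2·4 + ½·5·4² = 48 cm; v ends 22 cm/s.
9–15 s: v starts 22 cm/s; Δx = 22·6 + ½·-11·6² = -66 cm; v ends -44 cm/s.
15–21 s: v starts -44 cm/s; Δx = -44·6 + ½·-6·6² = -372 cm; v ends -80 cm/s.
x(21) = 4 + Σ Δx = -388.5 cm.

-388.5 cm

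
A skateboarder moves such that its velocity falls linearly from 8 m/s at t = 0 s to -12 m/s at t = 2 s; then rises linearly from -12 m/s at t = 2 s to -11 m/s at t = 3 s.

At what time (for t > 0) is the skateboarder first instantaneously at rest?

v changes sign on 0–2 s (from 8 to -12); the graph is linear there, so v = 0 at t = 0 + (-8)·(2 − 0)/(-12 − 8) = 0.8 s.

t = 0.8 s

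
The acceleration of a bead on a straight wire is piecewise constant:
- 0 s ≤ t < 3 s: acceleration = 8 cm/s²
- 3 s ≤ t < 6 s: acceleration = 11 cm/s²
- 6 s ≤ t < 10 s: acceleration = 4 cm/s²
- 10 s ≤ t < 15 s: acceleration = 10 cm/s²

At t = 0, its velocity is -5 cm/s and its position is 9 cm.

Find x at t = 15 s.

841.5 cm

On each constant-a segment, Δv = aΔt and Δx = v₀Δt + ½aΔt²; chain segment to segment.
0–3 s: v starts -5 cm/s; Δx = -5·3 + ½·8·3² = 21 cm; v ends 19 cm/s.
3–6 s: v starts 19 cm/s; Δx = 19·3 + ½·11·3² = 106.5 cm; v ends 52 cm/s.
6–10 s: v starts 52 cm/s; Δx = 52·4 + ½·4·4² = 240 cm; v ends 68 cm/s.
10–15 s: v starts 68 cm/s; Δx = 68·5 + ½·10·5² = 465 cm; v ends 118 cm/s.
x(15) = 9 + Σ Δx = 841.5 cm.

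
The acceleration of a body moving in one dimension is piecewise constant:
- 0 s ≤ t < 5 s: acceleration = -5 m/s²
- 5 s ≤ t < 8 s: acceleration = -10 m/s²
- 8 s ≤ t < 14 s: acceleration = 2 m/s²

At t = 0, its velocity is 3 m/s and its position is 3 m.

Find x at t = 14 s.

-431.5 m

On each constant-a segment, Δv = aΔt and Δx = v₀Δt + ½aΔt²; chain segment to segment.
0–5 s: v starts 3 m/s; Δx = 3·5 + ½·-5·5² = -47.5 m; v ends -22 m/s.
5–8 s: v starts -22 m/s; Δx = -22·3 + ½·-10·3² = -111 m; v ends -52 m/s.
8–14 s: v starts -52 m/s; Δx = -52·6 + ½·2·6² = -276 m; v ends -40 m/s.
x(14) = 3 + Σ Δx = -431.5 m.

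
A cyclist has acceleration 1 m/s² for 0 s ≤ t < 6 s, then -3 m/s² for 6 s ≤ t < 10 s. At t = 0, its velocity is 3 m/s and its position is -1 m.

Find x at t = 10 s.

On each constant-a segment, Δv = aΔt and Δx = v₀Δt + ½aΔt²; chain segment to segment.
0–6 s: v starts 3 m/s; Δx = 3·6 + ½·1·6² = 36 m; v ends 9 m/s.
6–10 s: v starts 9 m/s; Δx = 9·4 + ½·-3·4² = 12 m; v ends -3 m/s.
x(10) = -1 + Σ Δx = 47 m.

47 m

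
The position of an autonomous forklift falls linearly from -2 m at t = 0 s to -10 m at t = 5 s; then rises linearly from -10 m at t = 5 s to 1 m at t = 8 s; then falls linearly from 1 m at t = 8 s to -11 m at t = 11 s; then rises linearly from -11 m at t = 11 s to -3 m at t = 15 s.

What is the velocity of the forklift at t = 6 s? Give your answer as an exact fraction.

11/3 m/s

Velocity is the slope of the x-t graph on 5–8 s: (1 − -10)/(8 − 5) = 11/3 m/s.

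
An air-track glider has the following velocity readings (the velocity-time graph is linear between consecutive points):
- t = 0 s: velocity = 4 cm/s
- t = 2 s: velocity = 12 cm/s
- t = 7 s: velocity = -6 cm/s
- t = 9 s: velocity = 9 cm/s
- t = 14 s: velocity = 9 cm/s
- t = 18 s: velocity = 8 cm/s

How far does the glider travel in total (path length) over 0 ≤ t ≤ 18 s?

127.8 cm

Distance (not displacement) is the total path length: add the absolute areas under v-t.
0–2 s: |½(4 + 12)(2)| = 16 cm
2–7 s: v = 0 at t = 16/3 s; triangle areas 20 + 5 = 25 cm
7–9 s: v = 0 at t = 7.8 s; triangle areas 2.4 + 5.4 = 7.8 cm
9–14 s: |9| × 5 = 45 cm
14–18 s: |½(9 + 8)(4)| = 34 cm
Total distance = 127.8 cm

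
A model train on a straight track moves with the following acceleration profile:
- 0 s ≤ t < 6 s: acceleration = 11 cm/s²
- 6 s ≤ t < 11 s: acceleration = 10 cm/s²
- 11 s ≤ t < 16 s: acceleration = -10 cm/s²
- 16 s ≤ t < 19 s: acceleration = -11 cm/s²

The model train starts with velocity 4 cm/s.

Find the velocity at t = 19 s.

Δv equals the area under the a-t graph; then v = v₀ + Δv.
0–6 s: 11 × 6 = 66 cm/s
6–11 s: 10 × 5 = 50 cm/s
11–16 s: -10 × 5 = -50 cm/s
16–19 s: -11 × 3 = -33 cm/s
Δv = 33 cm/s, so v(19) = 4 + (33) = 37 cm/s.

37 cm/s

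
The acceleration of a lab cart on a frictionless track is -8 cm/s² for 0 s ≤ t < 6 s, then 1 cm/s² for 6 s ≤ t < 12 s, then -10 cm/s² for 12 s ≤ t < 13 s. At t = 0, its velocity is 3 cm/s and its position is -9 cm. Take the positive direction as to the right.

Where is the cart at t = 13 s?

-431 cm

On each constant-a segment, Δv = aΔt and Δx = v₀Δt + ½aΔt²; chain segment to segment.
0–6 s: v starts 3 cm/s; Δx = 3·6 + ½·-8·6² = -126 cm; v ends -45 cm/s.
6–12 s: v starts -45 cm/s; Δx = -45·6 + ½·1·6² = -252 cm; v ends -39 cm/s.
12–13 s: v starts -39 cm/s; Δx = -39·1 + ½·-10·1² = -44 cm; v ends -49 cm/s.
x(13) = -9 + Σ Δx = -431 cm.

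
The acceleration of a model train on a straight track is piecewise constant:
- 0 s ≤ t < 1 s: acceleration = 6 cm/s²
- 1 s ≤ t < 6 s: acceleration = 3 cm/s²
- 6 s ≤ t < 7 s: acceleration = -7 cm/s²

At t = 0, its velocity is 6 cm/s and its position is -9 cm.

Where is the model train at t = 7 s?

121 cm

On each constant-a segment, Δv = aΔt and Δx = v₀Δt + ½aΔt²; chain segment to segment.
0–1 s: v starts 6 cm/s; Δx = 6·1 + ½·6·1² = 9 cm; v ends 12 cm/s.
1–6 s: v starts 12 cm/s; Δx = 12·5 + ½·3·5² = 97.5 cm; v ends 27 cm/s.
6–7 s: v starts 27 cm/s; Δx = 27·1 + ½·-7·1² = 23.5 cm; v ends 20 cm/s.
x(7) = -9 + Σ Δx = 121 cm.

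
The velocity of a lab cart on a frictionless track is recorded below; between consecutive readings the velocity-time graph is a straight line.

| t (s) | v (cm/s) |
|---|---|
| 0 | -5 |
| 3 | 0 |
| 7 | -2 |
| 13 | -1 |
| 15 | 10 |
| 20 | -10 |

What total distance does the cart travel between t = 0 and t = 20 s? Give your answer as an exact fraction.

1203/22 cm

Distance (not displacement) is the total path length: add the absolute areas under v-t.
0–3 s: |½(-5 + 0)(3)| = 7.5 cm
3–7 s: |½(0 + -2)(4)| = 4 cm
7–13 s: |½(-2 + -1)(6)| = 9 cm
13–15 s: v = 0 at t = 145/11 s; triangle areas 1/11 + 100/11 = 101/11 cm
15–20 s: v = 0 at t = 17.5 s; triangle areas 12.5 + 12.5 = 25 cm
Total distance = 1203/22 cm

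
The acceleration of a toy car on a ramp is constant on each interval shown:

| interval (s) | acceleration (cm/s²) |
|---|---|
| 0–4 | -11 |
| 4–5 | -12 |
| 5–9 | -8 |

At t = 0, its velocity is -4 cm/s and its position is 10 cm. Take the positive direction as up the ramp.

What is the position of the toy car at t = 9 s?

On each constant-a segment, Δv = aΔt and Δx = v₀Δt + ½aΔt²; chain segment to segment.
0–4 s: v starts -4 cm/s; Δx = -4·4 + ½·-11·4² = -104 cm; v ends -48 cm/s.
4–5 s: v starts -48 cm/s; Δx = -48·1 + ½·-12·1² = -54 cm; v ends -60 cm/s.
5–9 s: v starts -60 cm/s; Δx = -60·4 + ½·-8·4² = -304 cm; v ends -92 cm/s.
x(9) = 10 + Σ Δx = -452 cm.

-452 cm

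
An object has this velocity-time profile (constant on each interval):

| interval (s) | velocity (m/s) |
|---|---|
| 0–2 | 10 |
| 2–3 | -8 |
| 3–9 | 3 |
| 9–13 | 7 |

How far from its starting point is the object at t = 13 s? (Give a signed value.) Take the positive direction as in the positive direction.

58 m

Net displacement equals the area under the velocity-time graph (areas below the axis count negative).
0–2 s: 10 × 2 = 20 m
2–3 s: -8 × 1 = -8 m
3–9 s: 3 × 6 = 18 m
9–13 s: 7 × 4 = 28 m
Net displacement = 58 m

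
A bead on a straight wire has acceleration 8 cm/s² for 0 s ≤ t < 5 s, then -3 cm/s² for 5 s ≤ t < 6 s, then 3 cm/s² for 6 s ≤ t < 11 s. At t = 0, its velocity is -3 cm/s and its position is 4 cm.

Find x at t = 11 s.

On each constant-a segment, Δv = aΔt and Δx = v₀Δt + ½aΔt²; chain segment to segment.
0–5 s: v starts -3 cm/s; Δx = -3·5 + ½·8·5² = 85 cm; v ends 37 cm/s.
5–6 s: v starts 37 cm/s; Δx = 37·1 + ½·-3·1² = 35.5 cm; v ends 34 cm/s.
6–11 s: v starts 34 cm/s; Δx = 34·5 + ½·3·5² = 207.5 cm; v ends 49 cm/s.
x(11) = 4 + Σ Δx = 332 cm.

332 cm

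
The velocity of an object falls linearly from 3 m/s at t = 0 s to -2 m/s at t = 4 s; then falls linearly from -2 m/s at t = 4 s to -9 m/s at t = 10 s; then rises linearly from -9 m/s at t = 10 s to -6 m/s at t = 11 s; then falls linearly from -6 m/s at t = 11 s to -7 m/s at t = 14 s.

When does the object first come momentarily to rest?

v changes sign on 0–4 s (from 3 to -2); the graph is linear there, so v = 0 at t = 0 + (-3)·(4 − 0)/(-2 − 3) = 2.4 s.

t = 2.4 s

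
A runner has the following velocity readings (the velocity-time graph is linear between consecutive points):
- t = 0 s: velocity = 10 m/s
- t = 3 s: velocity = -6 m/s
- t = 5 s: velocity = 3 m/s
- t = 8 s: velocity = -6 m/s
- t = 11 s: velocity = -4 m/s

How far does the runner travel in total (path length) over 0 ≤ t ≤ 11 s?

Total distance travelled is ∫|v| dt — sum the magnitudes of each area piece.
0–3 s: v = 0 at t = 1.875 s; triangle areas 9.375 + 3.375 = 12.75 m
3–5 s: v = 0 at t = 13/3 s; triangle areas 4 + 1 = 5 m
5–8 s: v = 0 at t = 6 s; triangle areas 1.5 + 6 = 7.5 m
8–11 s: |½(-6 + -4)(3)| = 15 m
Total distance = 40.25 m

40.25 m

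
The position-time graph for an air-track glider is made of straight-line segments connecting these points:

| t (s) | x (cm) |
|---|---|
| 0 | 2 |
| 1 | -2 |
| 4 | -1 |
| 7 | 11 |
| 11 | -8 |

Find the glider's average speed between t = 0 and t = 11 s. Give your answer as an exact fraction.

Average speed = (total path length)/(elapsed time); on a piecewise-linear x-t graph the path length is Σ|Δx|.
0–1 s: |Δx| = |-2 − 2| = 4 cm
1–4 s: |Δx| = |-1 − -2| = 1 cm
4–7 s: |Δx| = |11 − -1| = 12 cm
7–11 s: |Δx| = |-8 − 11| = 19 cm
Total path = 36 cm; average speed = 36/11 = 36/11 cm/s.

36/11 cm/s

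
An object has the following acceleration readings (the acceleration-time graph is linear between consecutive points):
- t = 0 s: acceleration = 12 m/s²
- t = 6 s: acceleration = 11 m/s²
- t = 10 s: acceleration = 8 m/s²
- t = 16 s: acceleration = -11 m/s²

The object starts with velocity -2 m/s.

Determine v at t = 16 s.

96 m/s

Δv equals the area under the a-t graph; then v = v₀ + Δv.
0–6 s: ½(12 + 11)(6) = 69 m/s
6–10 s: ½(11 + 8)(4) = 38 m/s
10–16 s: ½(8 + -11)(6) = -9 m/s
Δv = 98 m/s, so v(16) = -2 + (98) = 96 m/s.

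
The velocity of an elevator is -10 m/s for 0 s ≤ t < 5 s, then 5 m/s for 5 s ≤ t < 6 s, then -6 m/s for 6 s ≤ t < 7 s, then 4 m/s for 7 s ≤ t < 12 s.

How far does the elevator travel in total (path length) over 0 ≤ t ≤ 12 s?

Total distance travelled is ∫|v| dt — sum the magnitudes of each area piece.
0–5 s: |-10| × 5 = 50 m
5–6 s: |5| × 1 = 5 m
6–7 s: |-6| × 1 = 6 m
7–12 s: |4| × 5 = 20 m
Total distance = 81 m

81 m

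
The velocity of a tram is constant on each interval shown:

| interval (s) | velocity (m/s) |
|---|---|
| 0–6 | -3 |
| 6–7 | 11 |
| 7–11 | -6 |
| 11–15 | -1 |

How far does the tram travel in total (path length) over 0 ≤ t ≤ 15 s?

57 m

Distance (not displacement) is the total path length: add the absolute areas under v-t.
0–6 s: |-3| × 6 = 18 m
6–7 s: |11| × 1 = 11 m
7–11 s: |-6| × 4 = 24 m
11–15 s: |-1| × 4 = 4 m
Total distance = 57 m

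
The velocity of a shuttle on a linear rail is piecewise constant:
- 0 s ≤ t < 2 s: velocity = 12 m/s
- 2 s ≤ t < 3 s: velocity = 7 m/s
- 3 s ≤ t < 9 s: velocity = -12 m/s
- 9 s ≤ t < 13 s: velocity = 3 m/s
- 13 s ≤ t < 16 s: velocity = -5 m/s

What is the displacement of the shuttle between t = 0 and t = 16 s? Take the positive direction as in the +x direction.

Net displacement equals the area under the velocity-time graph (areas below the axis count negative).
0–2 s: 12 × 2 = 24 m
2–3 s: 7 × 1 = 7 m
3–9 s: -12 × 6 = -72 m
9–13 s: 3 × 4 = 12 m
13–16 s: -5 × 3 = -15 m
Net displacement = -44 m

-44 m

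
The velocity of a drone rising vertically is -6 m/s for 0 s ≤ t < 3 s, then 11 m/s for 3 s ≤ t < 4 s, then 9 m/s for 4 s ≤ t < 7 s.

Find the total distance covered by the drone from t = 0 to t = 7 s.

Total distance travelled is ∫|v| dt — sum the magnitudes of each area piece.
0–3 s: |-6| × 3 = 18 m
3–4 s: |11| × 1 = 11 m
4–7 s: |9| × 3 = 27 m
Total distance = 56 m

56 m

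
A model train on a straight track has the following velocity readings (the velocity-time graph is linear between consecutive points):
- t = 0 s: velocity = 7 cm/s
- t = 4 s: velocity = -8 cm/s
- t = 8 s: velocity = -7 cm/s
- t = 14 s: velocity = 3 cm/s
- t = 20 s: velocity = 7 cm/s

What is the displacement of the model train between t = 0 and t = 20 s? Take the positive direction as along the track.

-14 cm

Displacement is the signed area under the v-t curve.
0–4 s: ½(7 + -8)(4) = -2 cm
4–8 s: ½(-8 + -7)(4) = -30 cm
8–14 s: ½(-7 + 3)(6) = -12 cm
14–20 s: ½(3 + 7)(6) = 30 cm
Net displacement = -14 cm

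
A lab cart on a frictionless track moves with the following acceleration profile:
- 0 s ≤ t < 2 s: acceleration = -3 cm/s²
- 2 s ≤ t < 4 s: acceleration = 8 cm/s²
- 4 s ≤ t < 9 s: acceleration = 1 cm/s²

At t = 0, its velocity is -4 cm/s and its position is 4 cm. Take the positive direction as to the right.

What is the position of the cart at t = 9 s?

28.5 cm

On each constant-a segment, Δv = aΔt and Δx = v₀Δt + ½aΔt²; chain segment to segment.
0–2 s: v starts -4 cm/s; Δx = -4·2 + ½·-3·2² = -14 cm; v ends -10 cm/s.
2–4 s: v starts -10 cm/s; Δx = -10·2 + ½·8·2² = -4 cm; v ends 6 cm/s.
4–9 s: v starts 6 cm/s; Δx = 6·5 + ½·1·5² = 42.5 cm; v ends 11 cm/s.
x(9) = 4 + Σ Δx = 28.5 cm.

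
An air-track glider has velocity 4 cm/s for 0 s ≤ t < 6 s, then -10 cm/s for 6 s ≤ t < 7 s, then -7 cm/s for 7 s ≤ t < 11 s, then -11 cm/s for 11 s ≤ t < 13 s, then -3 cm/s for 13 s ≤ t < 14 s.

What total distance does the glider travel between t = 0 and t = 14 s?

Total distance travelled is ∫|v| dt — sum the magnitudes of each area piece.
0–6 s: |4| × 6 = 24 cm
6–7 s: |-10| × 1 = 10 cm
7–11 s: |-7| × 4 = 28 cm
11–13 s: |-11| × 2 = 22 cm
13–14 s: |-3| × 1 = 3 cm
Total distance = 87 cm

87 cm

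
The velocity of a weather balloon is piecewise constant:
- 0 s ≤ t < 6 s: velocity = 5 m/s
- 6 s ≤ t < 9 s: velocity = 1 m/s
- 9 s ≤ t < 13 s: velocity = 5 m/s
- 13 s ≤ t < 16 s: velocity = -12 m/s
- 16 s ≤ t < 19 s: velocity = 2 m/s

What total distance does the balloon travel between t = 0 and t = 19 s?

95 m

Total distance travelled is ∫|v| dt — sum the magnitudes of each area piece.
0–6 s: |5| × 6 = 30 m
6–9 s: |1| × 3 = 3 m
9–13 s: |5| × 4 = 20 m
13–16 s: |-12| × 3 = 36 m
16–19 s: |2| × 3 = 6 m
Total distance = 95 m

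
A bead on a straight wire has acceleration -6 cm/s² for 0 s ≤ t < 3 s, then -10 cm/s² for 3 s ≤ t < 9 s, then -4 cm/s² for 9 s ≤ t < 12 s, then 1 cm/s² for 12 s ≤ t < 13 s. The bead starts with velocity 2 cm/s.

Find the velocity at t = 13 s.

Δv equals the area under the a-t graph; then v = v₀ + Δv.
0–3 s: -6 × 3 = -18 cm/s
3–9 s: -10 × 6 = -60 cm/s
9–12 s: -4 × 3 = -12 cm/s
12–13 s: 1 × 1 = 1 cm/s
Δv = -89 cm/s, so v(13) = 2 + (-89) = -87 cm/s.

-87 cm/s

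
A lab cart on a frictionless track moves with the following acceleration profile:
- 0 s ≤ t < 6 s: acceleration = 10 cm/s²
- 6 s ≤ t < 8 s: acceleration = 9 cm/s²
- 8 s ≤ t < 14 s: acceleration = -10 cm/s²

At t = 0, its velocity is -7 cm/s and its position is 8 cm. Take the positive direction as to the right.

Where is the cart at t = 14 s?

On each constant-a segment, Δv = aΔt and Δx = v₀Δt + ½aΔt²; chain segment to segment.
0–6 s: v starts -7 cm/s; Δx = -7·6 + ½·10·6² = 138 cm; v ends 53 cm/s.
6–8 s: v starts 53 cm/s; Δx = 53·2 + ½·9·2² = 124 cm; v ends 71 cm/s.
8–14 s: v starts 71 cm/s; Δx = 71·6 + ½·-10·6² = 246 cm; v ends 11 cm/s.
x(14) = 8 + Σ Δx = 516 cm.

516 cm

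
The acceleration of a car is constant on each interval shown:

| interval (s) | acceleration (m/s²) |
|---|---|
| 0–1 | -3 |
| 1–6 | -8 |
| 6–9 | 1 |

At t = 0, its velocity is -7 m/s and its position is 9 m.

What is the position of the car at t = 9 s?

On each constant-a segment, Δv = aΔt and Δx = v₀Δt + ½aΔt²; chain segment to segment.
0–1 s: v starts -7 m/s; Δx = -7·1 + ½·-3·1² = -8.5 m; v ends -10 m/s.
1–6 s: v starts -10 m/s; Δx = -10·5 + ½·-8·5² = -150 m; v ends -50 m/s.
6–9 s: v starts -50 m/s; Δx = -50·3 + ½·1·3² = -145.5 m; v ends -47 m/s.
x(9) = 9 + Σ Δx = -295 m.

-295 m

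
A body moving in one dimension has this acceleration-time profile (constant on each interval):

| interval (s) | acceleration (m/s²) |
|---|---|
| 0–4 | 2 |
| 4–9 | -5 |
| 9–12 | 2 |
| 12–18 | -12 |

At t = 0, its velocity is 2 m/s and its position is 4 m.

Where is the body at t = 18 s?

-290.5 m

On each constant-a segment, Δv = aΔt and Δx = v₀Δt + ½aΔt²; chain segment to segment.
0–4 s: v starts 2 m/s; Δx = 2·4 + ½·2·4² = 24 m; v ends 10 m/s.
4–9 s: v starts 10 m/s; Δx = 10·5 + ½·-5·5² = -12.5 m; v ends -15 m/s.
9–12 s: v starts -15 m/s; Δx = -15·3 + ½·2·3² = -36 m; v ends -9 m/s.
12–18 s: v starts -9 m/s; Δx = -9·6 + ½·-12·6² = -270 m; v ends -81 m/s.
x(18) = 4 + Σ Δx = -290.5 m.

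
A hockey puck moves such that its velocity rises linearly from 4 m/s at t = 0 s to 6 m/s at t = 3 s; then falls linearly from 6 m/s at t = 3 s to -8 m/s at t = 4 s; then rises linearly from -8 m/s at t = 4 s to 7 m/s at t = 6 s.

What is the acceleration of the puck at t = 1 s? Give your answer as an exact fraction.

Acceleration is the slope of the v-t graph on 0–3 s: (6 − 4)/(3 − 0) = 2/3 m/s².

2/3 m/s²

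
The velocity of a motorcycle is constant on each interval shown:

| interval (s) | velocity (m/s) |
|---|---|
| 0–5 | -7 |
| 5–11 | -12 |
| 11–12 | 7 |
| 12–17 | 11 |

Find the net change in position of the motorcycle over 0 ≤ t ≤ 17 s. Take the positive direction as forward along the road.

Displacement is the signed area under the v-t curve.
0–5 s: -7 × 5 = -35 m
5–11 s: -12 × 6 = -72 m
11–12 s: 7 × 1 = 7 m
12–17 s: 11 × 5 = 55 m
Net displacement = -45 m

-45 m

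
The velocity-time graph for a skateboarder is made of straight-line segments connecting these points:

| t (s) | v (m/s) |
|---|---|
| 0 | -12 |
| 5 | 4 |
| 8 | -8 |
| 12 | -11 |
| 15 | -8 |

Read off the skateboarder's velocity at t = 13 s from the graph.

-10 m/s

On 12–15 s the graph is linear from -11 to -8 m/s: v(13) = -11 + (-8 − -11)·(13 − 12)/(15 − 12) = -10 m/s.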